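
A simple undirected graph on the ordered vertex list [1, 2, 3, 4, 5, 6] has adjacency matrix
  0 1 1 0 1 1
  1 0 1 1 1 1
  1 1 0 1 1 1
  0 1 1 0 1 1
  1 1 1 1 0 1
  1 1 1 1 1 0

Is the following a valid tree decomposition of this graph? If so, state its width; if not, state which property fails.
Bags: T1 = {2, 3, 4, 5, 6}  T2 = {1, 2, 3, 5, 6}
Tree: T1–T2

Every vertex of G appears in some bag (union = {1, 2, 3, 4, 5, 6}); every edge is covered by a bag; and for each vertex v the set of bags containing v is connected in the bag tree. The decomposition is therefore valid. The largest bag has 5 vertices, so the width is 4.

Yes; width 4.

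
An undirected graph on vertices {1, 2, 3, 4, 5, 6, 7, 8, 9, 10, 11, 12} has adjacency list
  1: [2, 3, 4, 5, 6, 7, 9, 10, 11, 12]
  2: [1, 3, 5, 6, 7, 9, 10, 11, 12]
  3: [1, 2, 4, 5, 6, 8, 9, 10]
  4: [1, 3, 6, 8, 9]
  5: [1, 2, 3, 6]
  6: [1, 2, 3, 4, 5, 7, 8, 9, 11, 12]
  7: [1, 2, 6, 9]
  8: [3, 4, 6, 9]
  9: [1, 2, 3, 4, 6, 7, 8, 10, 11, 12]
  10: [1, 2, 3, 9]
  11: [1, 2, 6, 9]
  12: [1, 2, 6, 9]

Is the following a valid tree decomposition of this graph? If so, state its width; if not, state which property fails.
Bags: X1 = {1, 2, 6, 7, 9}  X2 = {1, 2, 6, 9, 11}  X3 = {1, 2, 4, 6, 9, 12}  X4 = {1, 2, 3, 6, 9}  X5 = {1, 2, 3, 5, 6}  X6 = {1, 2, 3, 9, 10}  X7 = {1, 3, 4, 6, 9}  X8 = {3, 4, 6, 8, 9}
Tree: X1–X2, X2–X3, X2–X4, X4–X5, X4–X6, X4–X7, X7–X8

A tree decomposition must satisfy three properties: every vertex lies in some bag; for every edge, both endpoints lie together in some bag; and for every vertex, the bags containing it form a connected subtree. Here bags containing vertex 4 are not connected in the tree, so the decomposition is invalid.

No — bags containing vertex 4 are not connected in the tree.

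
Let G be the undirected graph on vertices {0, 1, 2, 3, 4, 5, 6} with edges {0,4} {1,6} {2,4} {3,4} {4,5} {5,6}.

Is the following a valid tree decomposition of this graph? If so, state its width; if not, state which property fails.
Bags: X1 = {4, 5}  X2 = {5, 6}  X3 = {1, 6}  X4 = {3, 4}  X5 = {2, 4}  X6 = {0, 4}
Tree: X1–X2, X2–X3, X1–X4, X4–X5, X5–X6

Yes; width 1.

Every vertex of G appears in some bag (union = {0, 1, 2, 3, 4, 5, 6}); every edge is covered by a bag; and for each vertex v the set of bags containing v is connected in the bag tree. The decomposition is therefore valid. The largest bag has 2 vertices, so the width is 1.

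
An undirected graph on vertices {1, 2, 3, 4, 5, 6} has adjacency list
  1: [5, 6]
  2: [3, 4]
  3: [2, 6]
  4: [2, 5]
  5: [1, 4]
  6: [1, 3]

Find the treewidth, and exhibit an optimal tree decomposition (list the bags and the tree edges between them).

The largest bag has 3 vertices, giving width 2; this decomposition certifies tw(G) ≤ 2. The edges 6–1–5–4–2–3–6 form a cycle, so G is not a tree and its treewidth is at least 2. The upper and lower bounds meet at 2, so that is the treewidth.

Treewidth 2.
Bags: B1 = {1, 5, 6}  B2 = {4, 5, 6}  B3 = {2, 4, 6}  B4 = {2, 3, 6}
Tree: B1–B2, B2–B3, B3–B4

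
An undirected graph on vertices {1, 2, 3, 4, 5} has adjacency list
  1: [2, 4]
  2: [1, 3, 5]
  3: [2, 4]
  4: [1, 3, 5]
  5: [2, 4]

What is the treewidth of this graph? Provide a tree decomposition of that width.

Treewidth 2.
One such decomposition:
Bags: B1 = {2, 4, 5}  B2 = {1, 2, 4}  B3 = {2, 3, 4}
Tree: B1–B2, B2–B3

Every bag has size at most 3, so the width is 3 − 1 = 2 and tw(G) ≤ 2. For the lower bound, G contains the cycle 4–5–2–1–4, so G is not a forest; only forests have treewidth ≤ 1, hence tw(G) ≥ 2. Therefore the treewidth is 2.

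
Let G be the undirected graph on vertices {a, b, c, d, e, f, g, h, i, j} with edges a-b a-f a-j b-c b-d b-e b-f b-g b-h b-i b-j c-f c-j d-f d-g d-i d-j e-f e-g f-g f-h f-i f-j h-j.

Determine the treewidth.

3

A width-3 tree decomposition is:
Bags: B1 = {b, c, f, j}  B2 = {b, d, f, j}  B3 = {b, d, f, g}  B4 = {b, f, h, j}  B5 = {b, d, f, i}  B6 = {a, b, f, j}  B7 = {b, e, f, g}
Tree: B1–B2, B2–B3, B1–B4, B3–B5, B2–B6, B3–B7
Every bag has size at most 4, so the width is 4 − 1 = 3 and tw(G) ≤ 3. For the lower bound, the 4 vertices {b, d, f, g} are pairwise adjacent, and any tree decomposition puts a clique entirely inside one bag — forcing width ≥ 3. Combining the bounds, tw(G) = 3.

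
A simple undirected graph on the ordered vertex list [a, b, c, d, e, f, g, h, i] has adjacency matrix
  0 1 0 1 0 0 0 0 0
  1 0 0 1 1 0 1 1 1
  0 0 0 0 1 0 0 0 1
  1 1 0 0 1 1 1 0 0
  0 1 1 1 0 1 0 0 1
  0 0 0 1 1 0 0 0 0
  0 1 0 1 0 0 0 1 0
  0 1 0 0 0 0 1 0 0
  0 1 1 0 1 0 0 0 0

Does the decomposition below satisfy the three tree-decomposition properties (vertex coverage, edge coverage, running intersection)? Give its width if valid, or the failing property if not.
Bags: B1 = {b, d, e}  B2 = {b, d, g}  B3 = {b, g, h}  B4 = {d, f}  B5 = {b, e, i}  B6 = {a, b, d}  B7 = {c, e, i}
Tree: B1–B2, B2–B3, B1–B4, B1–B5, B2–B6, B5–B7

A tree decomposition must satisfy three properties: every vertex lies in some bag; for every edge, both endpoints lie together in some bag; and for every vertex, the bags containing it form a connected subtree. Here edge (e,f) lies in no bag, so the decomposition is invalid.

No — edge (e,f) lies in no bag.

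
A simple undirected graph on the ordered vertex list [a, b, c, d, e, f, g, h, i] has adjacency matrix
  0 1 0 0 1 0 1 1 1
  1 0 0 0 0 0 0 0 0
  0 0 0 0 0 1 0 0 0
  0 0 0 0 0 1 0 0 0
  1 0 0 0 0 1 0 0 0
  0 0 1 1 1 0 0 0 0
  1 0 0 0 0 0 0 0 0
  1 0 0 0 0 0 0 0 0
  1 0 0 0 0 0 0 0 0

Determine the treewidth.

1

A width-1 tree decomposition is:
Bags: B1 = {a, e}  B2 = {a, i}  B3 = {e, f}  B4 = {d, f}  B5 = {a, b}  B6 = {a, g}  B7 = {c, f}  B8 = {a, h}
Tree: B1–B2, B1–B3, B3–B4, B2–B5, B2–B6, B4–B7, B1–B8
Each bag holds 2 vertices, so the decomposition has width 1, which upper-bounds the treewidth. Any graph with an edge has treewidth ≥ 1, and G has the edge e–a. Combining the bounds, tw(G) = 1.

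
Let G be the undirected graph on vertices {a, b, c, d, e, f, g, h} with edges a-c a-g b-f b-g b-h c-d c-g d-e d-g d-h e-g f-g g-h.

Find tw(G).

2

A width-2 tree decomposition is:
Bags: B1 = {d, g, h}  B2 = {d, e, g}  B3 = {b, g, h}  B4 = {c, d, g}  B5 = {a, c, g}  B6 = {b, f, g}
Tree: B1–B2, B1–B3, B2–B4, B4–B5, B3–B6
Each bag holds 3 vertices, so the decomposition has width 2, which upper-bounds the treewidth. On the other hand G contains the 3-clique {d, e, g}. A clique must lie in a single bag of any decomposition, so no decomposition can have width below 2. Combining the bounds, tw(G) = 2.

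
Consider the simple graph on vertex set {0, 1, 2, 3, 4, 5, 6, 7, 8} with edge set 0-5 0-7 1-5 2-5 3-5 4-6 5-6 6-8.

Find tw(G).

1

A width-1 tree decomposition is:
Bags: B1 = {5, 6}  B2 = {3, 5}  B3 = {0, 5}  B4 = {1, 5}  B5 = {0, 7}  B6 = {6, 8}  B7 = {4, 6}  B8 = {2, 5}
Tree: B1–B2, B2–B3, B2–B4, B3–B5, B1–B6, B6–B7, B4–B8
The largest bag has 2 vertices, giving width 1; this decomposition certifies tw(G) ≤ 1. G has an edge, so its treewidth is at least 1. Therefore the treewidth is 1.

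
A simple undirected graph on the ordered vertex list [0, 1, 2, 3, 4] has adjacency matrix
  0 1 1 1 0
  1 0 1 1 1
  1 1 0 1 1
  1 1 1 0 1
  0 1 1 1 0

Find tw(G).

A width-3 tree decomposition is:
Bags: B1 = {0, 1, 2, 3}  B2 = {1, 2, 3, 4}
Tree: B1–B2
The largest bag has 4 vertices, giving width 3; this decomposition certifies tw(G) ≤ 3. On the other hand G contains the 4-clique {0, 1, 2, 3}. A clique must lie in a single bag of any decomposition, so no decomposition can have width below 3. Therefore the treewidth is 3.

3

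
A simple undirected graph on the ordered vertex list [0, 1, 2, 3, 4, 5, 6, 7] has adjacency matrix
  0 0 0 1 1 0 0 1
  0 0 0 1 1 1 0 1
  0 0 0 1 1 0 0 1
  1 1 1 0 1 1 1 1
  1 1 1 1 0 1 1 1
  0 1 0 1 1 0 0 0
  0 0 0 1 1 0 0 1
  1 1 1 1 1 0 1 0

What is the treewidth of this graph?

3

A width-3 tree decomposition is:
Bags: B1 = {0, 3, 4, 7}  B2 = {1, 3, 4, 7}  B3 = {3, 4, 6, 7}  B4 = {1, 3, 4, 5}  B5 = {2, 3, 4, 7}
Tree: B1–B2, B2–B3, B2–B4, B2–B5
Each bag holds 4 vertices, so the decomposition has width 3, which upper-bounds the treewidth. Conversely, {1, 3, 4, 5} is a clique of size 4, and the vertices of any clique must share a bag in every tree decomposition; so some bag has ≥ 4 vertices and tw(G) ≥ 3. The upper and lower bounds meet at 3, so that is the treewidth.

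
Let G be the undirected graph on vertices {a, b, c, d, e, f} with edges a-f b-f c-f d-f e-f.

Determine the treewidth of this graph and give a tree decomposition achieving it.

The largest bag has 2 vertices, giving width 1; this decomposition certifies tw(G) ≤ 1. Since G has at least one edge (e.g. f–a), it is not an edgeless graph, so tw(G) ≥ 1. The upper and lower bounds meet at 1, so that is the treewidth.

Treewidth 1.
Bags: B1 = {a, f}  B2 = {b, f}  B3 = {e, f}  B4 = {c, f}  B5 = {d, f}
Tree: B1–B2, B2–B3, B2–B4, B2–B5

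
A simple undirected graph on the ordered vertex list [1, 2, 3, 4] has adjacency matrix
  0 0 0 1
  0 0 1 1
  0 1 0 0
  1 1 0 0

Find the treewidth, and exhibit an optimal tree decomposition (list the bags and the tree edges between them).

Treewidth 1.
One optimal decomposition is:
Bags: B1 = {2, 4}  B2 = {1, 4}  B3 = {2, 3}
Tree: B1–B2, B1–B3

Every bag has size at most 2, so the width is 2 − 1 = 1 and tw(G) ≤ 1. G has an edge, so its treewidth is at least 1. The upper and lower bounds meet at 1, so that is the treewidth.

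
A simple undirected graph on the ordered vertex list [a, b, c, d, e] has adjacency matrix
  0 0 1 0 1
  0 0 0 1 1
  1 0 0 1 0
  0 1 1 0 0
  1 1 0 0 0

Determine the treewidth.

2

A width-2 tree decomposition is:
Bags: B1 = {a, b, e}  B2 = {a, b, c}  B3 = {b, c, d}
Tree: B1–B2, B2–B3
Each bag holds 3 vertices, so the decomposition has width 2, which upper-bounds the treewidth. For the lower bound, G contains the cycle b–e–a–c–d–b, so G is not a forest; only forests have treewidth ≤ 1, hence tw(G) ≥ 2. Hence tw(G) = 2 exactly.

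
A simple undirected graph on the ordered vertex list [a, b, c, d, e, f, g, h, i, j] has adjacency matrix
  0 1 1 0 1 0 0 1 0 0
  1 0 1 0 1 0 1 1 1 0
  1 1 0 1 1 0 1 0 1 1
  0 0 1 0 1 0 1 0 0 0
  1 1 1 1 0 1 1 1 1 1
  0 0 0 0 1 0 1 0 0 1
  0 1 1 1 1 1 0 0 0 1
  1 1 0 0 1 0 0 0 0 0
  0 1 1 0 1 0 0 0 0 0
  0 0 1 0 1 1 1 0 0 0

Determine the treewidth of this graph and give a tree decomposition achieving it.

Treewidth 3.
One optimal decomposition is:
Bags: B1 = {c, e, g, j}  B2 = {e, f, g, j}  B3 = {b, c, e, g}  B4 = {a, b, c, e}  B5 = {a, b, e, h}  B6 = {c, d, e, g}  B7 = {b, c, e, i}
Tree: B1–B2, B1–B3, B3–B4, B4–B5, B3–B6, B4–B7

Each bag holds 4 vertices, so the decomposition has width 3, which upper-bounds the treewidth. On the other hand G contains the 4-clique {a, b, e, h}. A clique must lie in a single bag of any decomposition, so no decomposition can have width below 3. Hence tw(G) = 3 exactly.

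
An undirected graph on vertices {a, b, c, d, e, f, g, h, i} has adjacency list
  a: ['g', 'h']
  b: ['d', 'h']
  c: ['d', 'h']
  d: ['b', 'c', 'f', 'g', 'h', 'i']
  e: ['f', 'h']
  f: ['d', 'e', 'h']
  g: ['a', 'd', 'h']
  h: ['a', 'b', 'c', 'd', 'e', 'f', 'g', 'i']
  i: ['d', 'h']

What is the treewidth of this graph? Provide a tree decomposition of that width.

Treewidth 2.
One such decomposition:
Bags: B1 = {d, f, h}  B2 = {d, h, i}  B3 = {c, d, h}  B4 = {b, d, h}  B5 = {e, f, h}  B6 = {d, g, h}  B7 = {a, g, h}
Tree: B1–B2, B1–B3, B3–B4, B1–B5, B4–B6, B6–B7

The largest bag has 3 vertices, giving width 2; this decomposition certifies tw(G) ≤ 2. On the other hand G contains the 3-clique {d, f, h}. A clique must lie in a single bag of any decomposition, so no decomposition can have width below 2. The upper and lower bounds meet at 2, so that is the treewidth.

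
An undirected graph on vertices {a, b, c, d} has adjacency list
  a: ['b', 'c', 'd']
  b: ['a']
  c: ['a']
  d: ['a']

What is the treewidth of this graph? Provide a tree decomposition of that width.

Treewidth 1.
One optimal decomposition is:
Bags: B1 = {a, c}  B2 = {a, b}  B3 = {a, d}
Tree: B1–B2, B2–B3

Each bag holds 2 vertices, so the decomposition has width 1, which upper-bounds the treewidth. Any graph with an edge has treewidth ≥ 1, and G has the edge a–c. The upper and lower bounds meet at 1, so that is the treewidth.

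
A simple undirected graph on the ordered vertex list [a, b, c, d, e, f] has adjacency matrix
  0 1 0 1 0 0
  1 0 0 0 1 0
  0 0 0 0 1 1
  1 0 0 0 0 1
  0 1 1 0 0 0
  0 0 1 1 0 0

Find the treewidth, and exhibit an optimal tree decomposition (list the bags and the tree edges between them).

Treewidth 2.
One optimal decomposition is:
Bags: B1 = {a, b, e}  B2 = {a, d, e}  B3 = {d, e, f}  B4 = {c, e, f}
Tree: B1–B2, B2–B3, B3–B4

Every bag has size at most 3, so the width is 3 − 1 = 2 and tw(G) ≤ 2. The edges e–b–a–d–f–c–e form a cycle, so G is not a tree and its treewidth is at least 2. Combining the bounds, tw(G) = 2.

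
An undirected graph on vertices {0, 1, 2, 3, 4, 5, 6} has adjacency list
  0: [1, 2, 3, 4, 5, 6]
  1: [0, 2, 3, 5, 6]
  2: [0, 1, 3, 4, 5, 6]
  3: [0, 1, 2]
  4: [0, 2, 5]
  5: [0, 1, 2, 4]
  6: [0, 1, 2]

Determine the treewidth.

3

A width-3 tree decomposition is:
Bags: B1 = {0, 1, 2, 5}  B2 = {0, 1, 2, 3}  B3 = {0, 2, 4, 5}  B4 = {0, 1, 2, 6}
Tree: B1–B2, B1–B3, B2–B4
Each bag holds 4 vertices, so the decomposition has width 3, which upper-bounds the treewidth. Conversely, {0, 1, 2, 3} is a clique of size 4, and the vertices of any clique must share a bag in every tree decomposition; so some bag has ≥ 4 vertices and tw(G) ≥ 3. The upper and lower bounds meet at 3, so that is the treewidth.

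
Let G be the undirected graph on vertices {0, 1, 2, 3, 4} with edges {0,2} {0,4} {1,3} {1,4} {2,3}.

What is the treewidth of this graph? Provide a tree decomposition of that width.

Every bag has size at most 3, so the width is 3 − 1 = 2 and tw(G) ≤ 2. Since 2–3–1–4–0–2 is a cycle in G, G is not acyclic. Forests are exactly the graphs of treewidth ≤ 1, so tw(G) ≥ 2. Hence tw(G) = 2 exactly.

Treewidth 2.
One optimal decomposition is:
Bags: B1 = {1, 2, 3}  B2 = {1, 2, 4}  B3 = {0, 2, 4}
Tree: B1–B2, B2–B3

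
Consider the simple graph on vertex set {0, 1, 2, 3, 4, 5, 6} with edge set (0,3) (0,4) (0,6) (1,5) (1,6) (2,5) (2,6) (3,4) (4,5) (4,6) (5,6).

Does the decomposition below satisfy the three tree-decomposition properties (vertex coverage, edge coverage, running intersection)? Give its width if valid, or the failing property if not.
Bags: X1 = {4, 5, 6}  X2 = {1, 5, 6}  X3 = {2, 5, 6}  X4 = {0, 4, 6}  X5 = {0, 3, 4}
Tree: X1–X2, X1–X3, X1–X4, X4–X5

Every vertex of G appears in some bag (union = {0, 1, 2, 3, 4, 5, 6}); every edge is covered by a bag; and for each vertex v the set of bags containing v is connected in the bag tree. The decomposition is therefore valid. The largest bag has 3 vertices, so the width is 2.

Yes; width 2.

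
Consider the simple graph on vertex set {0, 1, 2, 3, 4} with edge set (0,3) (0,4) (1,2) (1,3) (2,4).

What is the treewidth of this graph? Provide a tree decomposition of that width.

Treewidth 2.
One optimal decomposition is:
Bags: B1 = {0, 1, 3}  B2 = {0, 1, 4}  B3 = {1, 2, 4}
Tree: B1–B2, B2–B3

The largest bag has 3 vertices, giving width 2; this decomposition certifies tw(G) ≤ 2. For the lower bound, G contains the cycle 1–3–0–4–2–1, so G is not a forest; only forests have treewidth ≤ 1, hence tw(G) ≥ 2. Combining the bounds, tw(G) = 2.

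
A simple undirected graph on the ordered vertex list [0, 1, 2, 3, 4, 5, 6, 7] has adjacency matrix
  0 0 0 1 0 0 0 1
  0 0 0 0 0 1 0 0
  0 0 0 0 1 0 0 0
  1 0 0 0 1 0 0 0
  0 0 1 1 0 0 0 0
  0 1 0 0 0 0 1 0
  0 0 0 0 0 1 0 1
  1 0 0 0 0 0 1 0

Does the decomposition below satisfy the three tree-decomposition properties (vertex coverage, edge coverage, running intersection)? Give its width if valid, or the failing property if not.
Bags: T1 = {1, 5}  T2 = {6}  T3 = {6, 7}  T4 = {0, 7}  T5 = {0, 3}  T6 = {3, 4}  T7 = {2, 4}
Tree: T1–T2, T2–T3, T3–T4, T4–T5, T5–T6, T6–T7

A tree decomposition must satisfy three properties: every vertex lies in some bag; for every edge, both endpoints lie together in some bag; and for every vertex, the bags containing it form a connected subtree. Here edge (5,6) lies in no bag, so the decomposition is invalid.

No — edge (5,6) lies in no bag.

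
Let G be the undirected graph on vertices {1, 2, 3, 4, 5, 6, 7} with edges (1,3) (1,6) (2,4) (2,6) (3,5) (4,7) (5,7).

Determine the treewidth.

2

A width-2 tree decomposition is:
Bags: B1 = {1, 2, 6}  B2 = {1, 2, 4}  B3 = {1, 4, 7}  B4 = {1, 5, 7}  B5 = {1, 3, 5}
Tree: B1–B2, B2–B3, B3–B4, B4–B5
The largest bag has 3 vertices, giving width 2; this decomposition certifies tw(G) ≤ 2. Since 1–6–2–4–7–5–3–1 is a cycle in G, G is not acyclic. Forests are exactly the graphs of treewidth ≤ 1, so tw(G) ≥ 2. Combining the bounds, tw(G) = 2.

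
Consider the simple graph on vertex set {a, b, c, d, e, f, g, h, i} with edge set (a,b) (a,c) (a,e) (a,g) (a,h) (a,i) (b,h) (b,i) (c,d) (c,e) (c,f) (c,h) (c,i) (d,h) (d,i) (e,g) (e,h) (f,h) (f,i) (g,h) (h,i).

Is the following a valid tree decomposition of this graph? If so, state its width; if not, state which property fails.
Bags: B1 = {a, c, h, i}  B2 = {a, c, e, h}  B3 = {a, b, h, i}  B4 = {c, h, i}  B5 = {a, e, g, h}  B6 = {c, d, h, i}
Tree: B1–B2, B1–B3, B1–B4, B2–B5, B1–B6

A tree decomposition must satisfy three properties: every vertex lies in some bag; for every edge, both endpoints lie together in some bag; and for every vertex, the bags containing it form a connected subtree. Here vertex f appears in no bag, so the decomposition is invalid.

No — vertex f appears in no bag.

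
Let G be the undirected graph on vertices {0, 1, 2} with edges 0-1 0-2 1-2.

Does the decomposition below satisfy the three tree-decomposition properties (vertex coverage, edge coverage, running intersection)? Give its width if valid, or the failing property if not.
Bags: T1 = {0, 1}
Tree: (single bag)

No — vertex 2 appears in no bag.

A tree decomposition must satisfy three properties: every vertex lies in some bag; for every edge, both endpoints lie together in some bag; and for every vertex, the bags containing it form a connected subtree. Here vertex 2 appears in no bag, so the decomposition is invalid.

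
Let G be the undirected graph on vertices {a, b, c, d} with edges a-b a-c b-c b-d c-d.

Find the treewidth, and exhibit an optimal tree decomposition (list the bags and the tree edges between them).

Each bag holds 3 vertices, so the decomposition has width 2, which upper-bounds the treewidth. On the other hand G contains the 3-clique {b, c, d}. A clique must lie in a single bag of any decomposition, so no decomposition can have width below 2. The upper and lower bounds meet at 2, so that is the treewidth.

Treewidth 2.
Bags: B1 = {a, b, c}  B2 = {b, c, d}
Tree: B1–B2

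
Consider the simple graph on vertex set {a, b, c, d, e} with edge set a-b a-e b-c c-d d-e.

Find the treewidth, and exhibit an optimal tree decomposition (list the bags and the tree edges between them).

Treewidth 2.
Bags: B1 = {a, b, c}  B2 = {a, c, d}  B3 = {a, d, e}
Tree: B1–B2, B2–B3

Each bag holds 3 vertices, so the decomposition has width 2, which upper-bounds the treewidth. Since a–b–c–d–e–a is a cycle in G, G is not acyclic. Forests are exactly the graphs of treewidth ≤ 1, so tw(G) ≥ 2. Combining the bounds, tw(G) = 2.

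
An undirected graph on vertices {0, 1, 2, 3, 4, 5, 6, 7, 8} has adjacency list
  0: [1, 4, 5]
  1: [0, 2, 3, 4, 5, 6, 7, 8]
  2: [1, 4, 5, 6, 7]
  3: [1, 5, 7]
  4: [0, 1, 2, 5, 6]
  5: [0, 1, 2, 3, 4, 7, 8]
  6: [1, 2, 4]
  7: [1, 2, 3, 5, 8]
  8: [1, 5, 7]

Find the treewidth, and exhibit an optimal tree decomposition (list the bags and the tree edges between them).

The largest bag has 4 vertices, giving width 3; this decomposition certifies tw(G) ≤ 3. On the other hand G contains the 4-clique {0, 1, 4, 5}. A clique must lie in a single bag of any decomposition, so no decomposition can have width below 3. The upper and lower bounds meet at 3, so that is the treewidth.

Treewidth 3.
Bags: B1 = {1, 2, 4, 5}  B2 = {1, 2, 4, 6}  B3 = {0, 1, 4, 5}  B4 = {1, 2, 5, 7}  B5 = {1, 3, 5, 7}  B6 = {1, 5, 7, 8}
Tree: B1–B2, B1–B3, B1–B4, B4–B5, B5–B6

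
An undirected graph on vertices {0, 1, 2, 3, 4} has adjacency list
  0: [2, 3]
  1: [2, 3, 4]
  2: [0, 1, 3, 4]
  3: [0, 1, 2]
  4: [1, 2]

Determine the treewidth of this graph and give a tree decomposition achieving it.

Treewidth 2.
Bags: B1 = {1, 2, 3}  B2 = {1, 2, 4}  B3 = {0, 2, 3}
Tree: B1–B2, B1–B3

The largest bag has 3 vertices, giving width 2; this decomposition certifies tw(G) ≤ 2. For the lower bound, the 3 vertices {0, 2, 3} are pairwise adjacent, and any tree decomposition puts a clique entirely inside one bag — forcing width ≥ 2. Therefore the treewidth is 2.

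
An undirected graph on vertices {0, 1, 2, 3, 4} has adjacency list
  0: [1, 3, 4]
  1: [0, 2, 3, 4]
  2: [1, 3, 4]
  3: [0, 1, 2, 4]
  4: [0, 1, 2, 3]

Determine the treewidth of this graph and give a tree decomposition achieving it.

Every bag has size at most 4, so the width is 4 − 1 = 3 and tw(G) ≤ 3. Conversely, {0, 1, 3, 4} is a clique of size 4, and the vertices of any clique must share a bag in every tree decomposition; so some bag has ≥ 4 vertices and tw(G) ≥ 3. Hence tw(G) = 3 exactly.

Treewidth 3.
One such decomposition:
Bags: B1 = {0, 1, 3, 4}  B2 = {1, 2, 3, 4}
Tree: B1–B2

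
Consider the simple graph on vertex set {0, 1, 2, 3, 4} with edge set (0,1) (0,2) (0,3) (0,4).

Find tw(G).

A width-1 tree decomposition is:
Bags: B1 = {0, 1}  B2 = {0, 4}  B3 = {0, 2}  B4 = {0, 3}
Tree: B1–B2, B1–B3, B2–B4
Every bag has size at most 2, so the width is 2 − 1 = 1 and tw(G) ≤ 1. Since G has at least one edge (e.g. 1–0), it is not an edgeless graph, so tw(G) ≥ 1. The upper and lower bounds meet at 1, so that is the treewidth.

1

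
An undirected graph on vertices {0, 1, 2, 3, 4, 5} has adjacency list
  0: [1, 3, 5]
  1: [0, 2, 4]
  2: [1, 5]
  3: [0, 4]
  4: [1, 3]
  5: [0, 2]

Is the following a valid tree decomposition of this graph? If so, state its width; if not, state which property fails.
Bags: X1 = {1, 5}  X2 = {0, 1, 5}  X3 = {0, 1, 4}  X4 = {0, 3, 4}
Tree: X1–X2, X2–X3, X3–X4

A tree decomposition must satisfy three properties: every vertex lies in some bag; for every edge, both endpoints lie together in some bag; and for every vertex, the bags containing it form a connected subtree. Here vertex 2 appears in no bag, so the decomposition is invalid.

No — vertex 2 appears in no bag.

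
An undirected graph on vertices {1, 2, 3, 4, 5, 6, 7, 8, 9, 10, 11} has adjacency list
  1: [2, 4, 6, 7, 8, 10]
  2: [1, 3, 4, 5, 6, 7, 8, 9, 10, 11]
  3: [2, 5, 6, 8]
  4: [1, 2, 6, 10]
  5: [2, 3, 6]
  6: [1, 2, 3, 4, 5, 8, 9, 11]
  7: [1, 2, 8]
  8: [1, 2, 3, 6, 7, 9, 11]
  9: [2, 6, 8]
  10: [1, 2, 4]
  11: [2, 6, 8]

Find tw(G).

3

A width-3 tree decomposition is:
Bags: B1 = {2, 6, 8, 11}  B2 = {2, 3, 6, 8}  B3 = {1, 2, 6, 8}  B4 = {2, 3, 5, 6}  B5 = {2, 6, 8, 9}  B6 = {1, 2, 7, 8}  B7 = {1, 2, 4, 6}  B8 = {1, 2, 4, 10}
Tree: B1–B2, B1–B3, B2–B4, B2–B5, B3–B6, B3–B7, B7–B8
Every bag has size at most 4, so the width is 4 − 1 = 3 and tw(G) ≤ 3. Conversely, {1, 2, 4, 10} is a clique of size 4, and the vertices of any clique must share a bag in every tree decomposition; so some bag has ≥ 4 vertices and tw(G) ≥ 3. The upper and lower bounds meet at 3, so that is the treewidth.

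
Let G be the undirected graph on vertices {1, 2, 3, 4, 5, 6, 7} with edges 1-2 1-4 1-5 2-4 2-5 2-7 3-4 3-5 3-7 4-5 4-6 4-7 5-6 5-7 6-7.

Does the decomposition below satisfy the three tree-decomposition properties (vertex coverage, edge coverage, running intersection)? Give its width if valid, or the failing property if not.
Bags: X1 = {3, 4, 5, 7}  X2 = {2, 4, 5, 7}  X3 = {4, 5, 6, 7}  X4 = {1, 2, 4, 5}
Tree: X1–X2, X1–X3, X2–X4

Yes; width 3.

Checking the three conditions: (i) the bags cover all of {1, 2, 3, 4, 5, 6, 7}; (ii) for each edge, some bag contains both endpoints; (iii) the bags containing any fixed vertex form a subtree. All hold, so the decomposition is valid with width 4 − 1 = 3.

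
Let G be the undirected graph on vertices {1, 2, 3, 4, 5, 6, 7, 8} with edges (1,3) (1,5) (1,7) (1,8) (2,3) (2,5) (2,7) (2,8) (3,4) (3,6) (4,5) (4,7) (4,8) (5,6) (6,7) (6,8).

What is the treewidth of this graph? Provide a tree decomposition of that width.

Treewidth 4.
One optimal decomposition is:
Bags: B1 = {1, 2, 3, 4, 6}  B2 = {1, 2, 4, 5, 6}  B3 = {1, 2, 4, 6, 7}  B4 = {1, 2, 4, 6, 8}
Tree: B1–B2, B2–B3, B3–B4

Every bag has size at most 5, so the width is 5 − 1 = 4 and tw(G) ≤ 4. For the lower bound: the 5 vertex sets {3,4}, {5,6}, {2,7}, {1}, {8} are disjoint, each induces a connected subgraph, and every pair is joined by at least one edge of G. Contracting each set to a single vertex therefore yields K_{5} as a minor, and since treewidth is minor-monotone, tw(G) ≥ tw(K_{5}) = 4. Combining the bounds, tw(G) = 4.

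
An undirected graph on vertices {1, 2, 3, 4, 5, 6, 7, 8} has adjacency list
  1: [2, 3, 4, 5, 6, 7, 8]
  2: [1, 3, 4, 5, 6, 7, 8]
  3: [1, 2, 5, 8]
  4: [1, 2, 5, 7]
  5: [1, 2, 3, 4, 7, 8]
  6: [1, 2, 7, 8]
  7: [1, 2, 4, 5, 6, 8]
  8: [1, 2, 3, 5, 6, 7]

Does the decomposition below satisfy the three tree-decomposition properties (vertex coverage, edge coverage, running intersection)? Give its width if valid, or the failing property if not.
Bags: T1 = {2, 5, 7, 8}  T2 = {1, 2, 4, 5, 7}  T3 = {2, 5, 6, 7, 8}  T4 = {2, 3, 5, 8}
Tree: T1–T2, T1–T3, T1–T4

A tree decomposition must satisfy three properties: every vertex lies in some bag; for every edge, both endpoints lie together in some bag; and for every vertex, the bags containing it form a connected subtree. Here edge (1,8) lies in no bag, so the decomposition is invalid.

No — edge (1,8) lies in no bag.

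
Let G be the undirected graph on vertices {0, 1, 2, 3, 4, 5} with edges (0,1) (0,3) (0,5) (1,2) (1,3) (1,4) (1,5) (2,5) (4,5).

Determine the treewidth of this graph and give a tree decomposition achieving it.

Treewidth 2.
Bags: B1 = {1, 2, 5}  B2 = {1, 4, 5}  B3 = {0, 1, 5}  B4 = {0, 1, 3}
Tree: B1–B2, B2–B3, B3–B4

Each bag holds 3 vertices, so the decomposition has width 2, which upper-bounds the treewidth. For the lower bound, the 3 vertices {0, 1, 3} are pairwise adjacent, and any tree decomposition puts a clique entirely inside one bag — forcing width ≥ 2. Hence tw(G) = 2 exactly.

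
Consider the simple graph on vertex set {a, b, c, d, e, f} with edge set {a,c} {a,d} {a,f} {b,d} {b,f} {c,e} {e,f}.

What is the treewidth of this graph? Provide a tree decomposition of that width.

The largest bag has 3 vertices, giving width 2; this decomposition certifies tw(G) ≤ 2. For the lower bound, G contains the cycle c–e–f–a–c, so G is not a forest; only forests have treewidth ≤ 1, hence tw(G) ≥ 2. Combining the bounds, tw(G) = 2.

Treewidth 2.
One such decomposition:
Bags: B1 = {a, c, e}  B2 = {a, e, f}  B3 = {a, d, f}  B4 = {b, d, f}
Tree: B1–B2, B2–B3, B3–B4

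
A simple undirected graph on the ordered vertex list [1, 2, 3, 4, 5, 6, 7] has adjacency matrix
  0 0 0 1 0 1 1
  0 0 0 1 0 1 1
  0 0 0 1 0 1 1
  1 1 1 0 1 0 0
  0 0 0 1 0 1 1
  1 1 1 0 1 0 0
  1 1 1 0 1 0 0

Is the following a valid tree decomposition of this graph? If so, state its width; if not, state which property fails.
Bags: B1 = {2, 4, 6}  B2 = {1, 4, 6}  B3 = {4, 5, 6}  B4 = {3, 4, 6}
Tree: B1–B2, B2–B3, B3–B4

A tree decomposition must satisfy three properties: every vertex lies in some bag; for every edge, both endpoints lie together in some bag; and for every vertex, the bags containing it form a connected subtree. Here vertex 7 appears in no bag, so the decomposition is invalid.

No — vertex 7 appears in no bag.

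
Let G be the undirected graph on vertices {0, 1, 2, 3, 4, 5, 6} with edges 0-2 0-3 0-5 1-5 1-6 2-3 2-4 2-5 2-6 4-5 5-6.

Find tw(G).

A width-2 tree decomposition is:
Bags: B1 = {0, 2, 5}  B2 = {0, 2, 3}  B3 = {2, 5, 6}  B4 = {2, 4, 5}  B5 = {1, 5, 6}
Tree: B1–B2, B1–B3, B1–B4, B3–B5
Each bag holds 3 vertices, so the decomposition has width 2, which upper-bounds the treewidth. Conversely, {1, 5, 6} is a clique of size 3, and the vertices of any clique must share a bag in every tree decomposition; so some bag has ≥ 3 vertices and tw(G) ≥ 2. Combining the bounds, tw(G) = 2.

2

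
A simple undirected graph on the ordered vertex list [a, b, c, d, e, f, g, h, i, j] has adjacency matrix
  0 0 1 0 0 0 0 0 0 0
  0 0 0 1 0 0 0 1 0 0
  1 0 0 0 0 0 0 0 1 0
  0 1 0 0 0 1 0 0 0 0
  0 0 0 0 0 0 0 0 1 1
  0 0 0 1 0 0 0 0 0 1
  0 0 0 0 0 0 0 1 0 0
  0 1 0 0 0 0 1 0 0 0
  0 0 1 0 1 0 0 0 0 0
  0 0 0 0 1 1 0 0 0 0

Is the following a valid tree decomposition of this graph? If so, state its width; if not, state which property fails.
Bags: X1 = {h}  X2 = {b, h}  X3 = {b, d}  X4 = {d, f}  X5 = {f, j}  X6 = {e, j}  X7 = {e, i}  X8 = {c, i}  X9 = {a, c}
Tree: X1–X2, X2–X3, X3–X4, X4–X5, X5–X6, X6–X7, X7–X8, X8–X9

No — vertex g appears in no bag.

A tree decomposition must satisfy three properties: every vertex lies in some bag; for every edge, both endpoints lie together in some bag; and for every vertex, the bags containing it form a connected subtree. Here vertex g appears in no bag, so the decomposition is invalid.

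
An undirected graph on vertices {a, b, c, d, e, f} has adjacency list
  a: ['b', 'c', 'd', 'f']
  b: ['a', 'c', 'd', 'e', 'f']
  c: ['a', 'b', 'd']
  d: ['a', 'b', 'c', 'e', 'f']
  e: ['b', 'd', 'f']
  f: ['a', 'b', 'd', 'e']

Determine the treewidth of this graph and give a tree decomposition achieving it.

Treewidth 3.
One optimal decomposition is:
Bags: B1 = {a, b, d, f}  B2 = {b, d, e, f}  B3 = {a, b, c, d}
Tree: B1–B2, B1–B3

Every bag has size at most 4, so the width is 4 − 1 = 3 and tw(G) ≤ 3. Conversely, {b, d, e, f} is a clique of size 4, and the vertices of any clique must share a bag in every tree decomposition; so some bag has ≥ 4 vertices and tw(G) ≥ 3. The upper and lower bounds meet at 3, so that is the treewidth.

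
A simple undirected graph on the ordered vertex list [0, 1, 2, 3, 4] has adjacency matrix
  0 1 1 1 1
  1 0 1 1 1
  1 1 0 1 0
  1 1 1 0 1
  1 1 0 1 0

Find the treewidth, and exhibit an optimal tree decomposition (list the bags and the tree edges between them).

Treewidth 3.
One such decomposition:
Bags: B1 = {0, 1, 2, 3}  B2 = {0, 1, 3, 4}
Tree: B1–B2

Each bag holds 4 vertices, so the decomposition has width 3, which upper-bounds the treewidth. For the lower bound, the 4 vertices {0, 1, 2, 3} are pairwise adjacent, and any tree decomposition puts a clique entirely inside one bag — forcing width ≥ 3. Therefore the treewidth is 3.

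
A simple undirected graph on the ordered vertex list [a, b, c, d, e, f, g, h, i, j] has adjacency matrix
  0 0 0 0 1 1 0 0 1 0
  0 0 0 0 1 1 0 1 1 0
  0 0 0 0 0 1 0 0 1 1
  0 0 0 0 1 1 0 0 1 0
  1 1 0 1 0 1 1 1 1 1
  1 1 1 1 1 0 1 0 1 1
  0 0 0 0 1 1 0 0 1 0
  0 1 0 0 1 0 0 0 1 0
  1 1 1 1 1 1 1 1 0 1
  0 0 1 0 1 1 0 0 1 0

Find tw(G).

A width-3 tree decomposition is:
Bags: B1 = {b, e, h, i}  B2 = {b, e, f, i}  B3 = {e, f, i, j}  B4 = {e, f, g, i}  B5 = {d, e, f, i}  B6 = {c, f, i, j}  B7 = {a, e, f, i}
Tree: B1–B2, B2–B3, B2–B4, B4–B5, B3–B6, B5–B7
Each bag holds 4 vertices, so the decomposition has width 3, which upper-bounds the treewidth. For the lower bound, the 4 vertices {b, e, h, i} are pairwise adjacent, and any tree decomposition puts a clique entirely inside one bag — forcing width ≥ 3. Combining the bounds, tw(G) = 3.

3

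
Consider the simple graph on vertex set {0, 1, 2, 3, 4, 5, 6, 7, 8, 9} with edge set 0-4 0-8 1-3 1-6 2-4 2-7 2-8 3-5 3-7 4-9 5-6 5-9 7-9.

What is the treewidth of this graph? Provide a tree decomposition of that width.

Treewidth 2.
One optimal decomposition is:
Bags: B1 = {1, 5, 6}  B2 = {1, 3, 5}  B3 = {3, 5, 9}  B4 = {3, 7, 9}  B5 = {4, 7, 9}  B6 = {2, 4, 7}  B7 = {0, 2, 4}  B8 = {0, 2, 8}
Tree: B1–B2, B2–B3, B3–B4, B4–B5, B5–B6, B6–B7, B7–B8

The largest bag has 3 vertices, giving width 2; this decomposition certifies tw(G) ≤ 2. The edges 6–1–3–5–6 form a cycle, so G is not a tree and its treewidth is at least 2. Therefore the treewidth is 2.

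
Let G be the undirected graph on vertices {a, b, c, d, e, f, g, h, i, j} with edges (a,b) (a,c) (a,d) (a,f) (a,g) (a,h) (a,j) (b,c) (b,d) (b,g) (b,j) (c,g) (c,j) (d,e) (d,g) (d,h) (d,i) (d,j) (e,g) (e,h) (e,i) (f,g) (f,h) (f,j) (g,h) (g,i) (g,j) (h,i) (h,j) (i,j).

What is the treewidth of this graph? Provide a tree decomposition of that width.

Every bag has size at most 5, so the width is 5 − 1 = 4 and tw(G) ≤ 4. For the lower bound, the 5 vertices {a, d, g, h, j} are pairwise adjacent, and any tree decomposition puts a clique entirely inside one bag — forcing width ≥ 4. Hence tw(G) = 4 exactly.

Treewidth 4.
One optimal decomposition is:
Bags: B1 = {a, d, g, h, j}  B2 = {d, g, h, i, j}  B3 = {d, e, g, h, i}  B4 = {a, b, d, g, j}  B5 = {a, f, g, h, j}  B6 = {a, b, c, g, j}
Tree: B1–B2, B2–B3, B1–B4, B1–B5, B4–B6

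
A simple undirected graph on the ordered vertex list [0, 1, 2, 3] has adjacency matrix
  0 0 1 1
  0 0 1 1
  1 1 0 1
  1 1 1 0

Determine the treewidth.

A width-2 tree decomposition is:
Bags: B1 = {1, 2, 3}  B2 = {0, 2, 3}
Tree: B1–B2
Every bag has size at most 3, so the width is 3 − 1 = 2 and tw(G) ≤ 2. For the lower bound, the 3 vertices {0, 2, 3} are pairwise adjacent, and any tree decomposition puts a clique entirely inside one bag — forcing width ≥ 2. Hence tw(G) = 2 exactly.

2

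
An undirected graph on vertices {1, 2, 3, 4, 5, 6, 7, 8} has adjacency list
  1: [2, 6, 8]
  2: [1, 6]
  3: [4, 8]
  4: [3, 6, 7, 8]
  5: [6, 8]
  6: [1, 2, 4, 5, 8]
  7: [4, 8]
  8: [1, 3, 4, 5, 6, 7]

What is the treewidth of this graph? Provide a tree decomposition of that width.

Every bag has size at most 3, so the width is 3 − 1 = 2 and tw(G) ≤ 2. Conversely, {1, 6, 8} is a clique of size 3, and the vertices of any clique must share a bag in every tree decomposition; so some bag has ≥ 3 vertices and tw(G) ≥ 2. The upper and lower bounds meet at 2, so that is the treewidth.

Treewidth 2.
One such decomposition:
Bags: B1 = {4, 6, 8}  B2 = {5, 6, 8}  B3 = {1, 6, 8}  B4 = {1, 2, 6}  B5 = {4, 7, 8}  B6 = {3, 4, 8}
Tree: B1–B2, B2–B3, B3–B4, B1–B5, B5–B6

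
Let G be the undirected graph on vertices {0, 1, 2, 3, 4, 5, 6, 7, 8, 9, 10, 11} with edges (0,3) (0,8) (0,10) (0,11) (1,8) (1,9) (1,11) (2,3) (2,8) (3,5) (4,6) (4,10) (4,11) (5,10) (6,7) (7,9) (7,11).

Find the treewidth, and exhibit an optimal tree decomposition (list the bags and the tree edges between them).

Each bag holds 4 vertices, so the decomposition has width 3, which upper-bounds the treewidth. For the lower bound: the 4 vertex sets {2,3,5}, {8}, {0}, {1,4,10,11} are disjoint, each induces a connected subgraph, and every pair is joined by at least one edge of G. Contracting each set to a single vertex therefore yields K_{4} as a minor, and since treewidth is minor-monotone, tw(G) ≥ tw(K_{4}) = 3. Therefore the treewidth is 3.

Treewidth 3.
One such decomposition:
Bags: B1 = {2, 3, 5, 8}  B2 = {0, 3, 5, 8}  B3 = {0, 5, 8, 10}  B4 = {0, 1, 8, 10}  B5 = {0, 1, 10, 11}  B6 = {1, 4, 10, 11}  B7 = {1, 4, 9, 11}  B8 = {4, 7, 9, 11}  B9 = {4, 6, 7, 9}
Tree: B1–B2, B2–B3, B3–B4, B4–B5, B5–B6, B6–B7, B7–B8, B8–B9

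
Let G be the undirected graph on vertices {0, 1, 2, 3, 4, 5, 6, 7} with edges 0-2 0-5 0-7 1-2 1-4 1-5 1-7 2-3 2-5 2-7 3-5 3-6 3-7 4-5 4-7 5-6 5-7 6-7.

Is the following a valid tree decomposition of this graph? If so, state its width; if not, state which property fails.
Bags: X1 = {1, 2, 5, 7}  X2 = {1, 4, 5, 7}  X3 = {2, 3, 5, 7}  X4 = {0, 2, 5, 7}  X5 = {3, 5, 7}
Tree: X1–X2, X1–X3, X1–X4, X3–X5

No — vertex 6 appears in no bag.

A tree decomposition must satisfy three properties: every vertex lies in some bag; for every edge, both endpoints lie together in some bag; and for every vertex, the bags containing it form a connected subtree. Here vertex 6 appears in no bag, so the decomposition is invalid.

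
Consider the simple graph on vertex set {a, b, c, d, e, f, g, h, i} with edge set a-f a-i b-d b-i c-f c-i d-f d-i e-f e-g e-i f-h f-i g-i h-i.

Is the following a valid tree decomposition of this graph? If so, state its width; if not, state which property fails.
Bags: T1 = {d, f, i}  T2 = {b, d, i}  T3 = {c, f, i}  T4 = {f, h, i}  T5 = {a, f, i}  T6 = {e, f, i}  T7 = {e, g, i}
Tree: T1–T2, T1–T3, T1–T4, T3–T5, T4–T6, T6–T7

Yes; width 2.

Vertex coverage: the bags together contain {a, b, c, d, e, f, g, h, i}, the full vertex set. Edge coverage: each edge of G has both endpoints in at least one bag. Running intersection: for every vertex, the bags containing it form a connected subtree. All three properties hold, so this is a valid tree decomposition of width max|bag| − 1 = 2, and hence tw(G) ≤ 2.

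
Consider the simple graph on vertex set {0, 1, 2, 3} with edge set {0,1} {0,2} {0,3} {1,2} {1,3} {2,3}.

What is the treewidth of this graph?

A width-3 tree decomposition is:
Bags: B1 = {0, 1, 2, 3}
Tree: (single bag)
With just one bag of size 4, the width is 4 − 1 = 3, so tw(G) ≤ 3. For the lower bound, the 4 vertices {0, 1, 2, 3} are pairwise adjacent, and any tree decomposition puts a clique entirely inside one bag — forcing width ≥ 3. Therefore the treewidth is 3.

3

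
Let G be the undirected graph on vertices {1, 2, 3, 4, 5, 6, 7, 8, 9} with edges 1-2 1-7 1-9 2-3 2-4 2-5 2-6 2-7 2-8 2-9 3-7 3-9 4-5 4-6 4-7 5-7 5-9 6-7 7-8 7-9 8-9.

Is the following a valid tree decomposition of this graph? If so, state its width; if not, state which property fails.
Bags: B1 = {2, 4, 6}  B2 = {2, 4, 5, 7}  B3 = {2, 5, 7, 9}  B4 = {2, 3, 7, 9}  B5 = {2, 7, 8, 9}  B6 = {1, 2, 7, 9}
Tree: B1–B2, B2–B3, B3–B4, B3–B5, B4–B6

No — edge (7,6) lies in no bag.

A tree decomposition must satisfy three properties: every vertex lies in some bag; for every edge, both endpoints lie together in some bag; and for every vertex, the bags containing it form a connected subtree. Here edge (7,6) lies in no bag, so the decomposition is invalid.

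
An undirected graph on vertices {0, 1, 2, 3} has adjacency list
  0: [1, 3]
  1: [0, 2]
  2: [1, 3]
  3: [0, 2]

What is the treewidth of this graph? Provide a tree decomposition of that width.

The largest bag has 3 vertices, giving width 2; this decomposition certifies tw(G) ≤ 2. For the lower bound, G contains the cycle 1–0–3–2–1, so G is not a forest; only forests have treewidth ≤ 1, hence tw(G) ≥ 2. Combining the bounds, tw(G) = 2.

Treewidth 2.
One optimal decomposition is:
Bags: B1 = {0, 1, 3}  B2 = {1, 2, 3}
Tree: B1–B2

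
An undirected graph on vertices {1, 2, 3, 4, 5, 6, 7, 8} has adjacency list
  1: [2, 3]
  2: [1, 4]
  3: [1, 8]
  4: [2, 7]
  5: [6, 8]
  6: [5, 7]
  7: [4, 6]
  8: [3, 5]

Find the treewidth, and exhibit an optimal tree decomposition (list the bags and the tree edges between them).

Every bag has size at most 3, so the width is 3 − 1 = 2 and tw(G) ≤ 2. For the lower bound, G contains the cycle 4–7–6–5–8–3–1–2–4, so G is not a forest; only forests have treewidth ≤ 1, hence tw(G) ≥ 2. Therefore the treewidth is 2.

Treewidth 2.
Bags: B1 = {4, 6, 7}  B2 = {4, 5, 6}  B3 = {4, 5, 8}  B4 = {3, 4, 8}  B5 = {1, 3, 4}  B6 = {1, 2, 4}
Tree: B1–B2, B2–B3, B3–B4, B4–B5, B5–B6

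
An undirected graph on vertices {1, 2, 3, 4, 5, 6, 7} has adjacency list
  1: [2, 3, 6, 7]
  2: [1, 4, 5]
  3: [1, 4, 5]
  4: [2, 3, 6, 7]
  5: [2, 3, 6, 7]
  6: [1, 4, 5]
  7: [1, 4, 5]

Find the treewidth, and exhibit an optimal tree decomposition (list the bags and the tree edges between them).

Every bag has size at most 4, so the width is 4 − 1 = 3 and tw(G) ≤ 3. For the lower bound: the 4 vertex sets {5,7}, {1,3}, {4}, {2} are disjoint, each induces a connected subgraph, and every pair is joined by at least one edge of G. Contracting each set to a single vertex therefore yields K_{4} as a minor, and since treewidth is minor-monotone, tw(G) ≥ tw(K_{4}) = 3. Hence tw(G) = 3 exactly.

Treewidth 3.
One optimal decomposition is:
Bags: B1 = {1, 4, 5, 7}  B2 = {1, 3, 4, 5}  B3 = {1, 2, 4, 5}  B4 = {1, 4, 5, 6}
Tree: B1–B2, B2–B3, B3–B4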